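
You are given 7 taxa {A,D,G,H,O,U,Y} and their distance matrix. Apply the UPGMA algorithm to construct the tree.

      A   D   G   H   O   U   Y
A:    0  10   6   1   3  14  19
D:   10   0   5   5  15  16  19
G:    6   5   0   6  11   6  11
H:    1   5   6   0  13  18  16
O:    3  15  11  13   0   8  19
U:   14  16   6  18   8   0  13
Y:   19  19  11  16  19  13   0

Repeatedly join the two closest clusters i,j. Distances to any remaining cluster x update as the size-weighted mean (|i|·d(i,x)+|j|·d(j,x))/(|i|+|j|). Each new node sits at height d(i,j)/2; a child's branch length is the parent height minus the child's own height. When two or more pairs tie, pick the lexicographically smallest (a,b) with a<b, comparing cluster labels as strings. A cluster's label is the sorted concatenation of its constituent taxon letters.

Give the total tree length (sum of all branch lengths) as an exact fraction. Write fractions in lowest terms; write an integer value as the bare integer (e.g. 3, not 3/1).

781/24

iteration 1: select A,H (d=1); attach at lengths (1/2, 1/2); label the merged cluster AH
  updated: d(AH,D)=15/2, d(AH,G)=6, d(AH,O)=8, d(AH,U)=16, d(AH,Y)=35/2
iteration 2: select D,G (d=5); attach at lengths (5/2, 5/2); label the merged cluster DG
  updated: d(AH,DG)=27/4, d(DG,O)=13, d(DG,U)=11, d(DG,Y)=15
iteration 3: select AH,DG (d=27/4); attach at lengths (23/8, 7/8); label the merged cluster ADGH
  updated: d(ADGH,O)=21/2, d(ADGH,U)=27/2, d(ADGH,Y)=65/4
iteration 4: select O,U (d=8); attach at lengths (4, 4); label the merged cluster OU
  updated: d(ADGH,OU)=12, d(OU,Y)=16
iteration 5: select ADGH,OU (d=12); attach at lengths (21/8, 2); label the merged cluster ADGHOU
  updated: d(ADGHOU,Y)=97/6
iteration 6: select ADGHOU,Y (d=97/6); attach at lengths (25/12, 97/12); label the merged cluster ADGHOUY
final tree: ((((A:1/2,H:1/2):23/8,(D:5/2,G:5/2):7/8):21/8,(O:4,U:4):2):25/12,Y:97/12)
total length: 781/24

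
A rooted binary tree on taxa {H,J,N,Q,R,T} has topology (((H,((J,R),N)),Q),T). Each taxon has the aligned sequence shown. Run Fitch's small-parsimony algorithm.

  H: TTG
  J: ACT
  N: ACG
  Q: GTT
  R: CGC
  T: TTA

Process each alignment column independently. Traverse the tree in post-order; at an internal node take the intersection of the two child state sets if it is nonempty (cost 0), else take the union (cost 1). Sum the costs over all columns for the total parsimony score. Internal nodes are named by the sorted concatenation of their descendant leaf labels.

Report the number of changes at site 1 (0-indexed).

2

JR@0: {A} ∪ {C} = {A,C} (union, +1)
JNR@0: {A,C} ∩ {A} = {A} (intersection, +0)
HJNR@0: {T} ∪ {A} = {A,T} (union, +1)
HJNQR@0: {A,T} ∪ {G} = {A,G,T} (union, +1)
HJNQRT@0: {A,G,T} ∩ {T} = {T} (intersection, +0)
JR@1: {C} ∪ {G} = {C,G} (union, +1)
JNR@1: {C,G} ∩ {C} = {C} (intersection, +0)
HJNR@1: {T} ∪ {C} = {C,T} (union, +1)
HJNQR@1: {C,T} ∩ {T} = {T} (intersection, +0)
HJNQRT@1: {T} ∩ {T} = {T} (intersection, +0)
JR@2: {T} ∪ {C} = {C,T} (union, +1)
JNR@2: {C,T} ∪ {G} = {C,G,T} (union, +1)
HJNR@2: {G} ∩ {C,G,T} = {G} (intersection, +0)
HJNQR@2: {G} ∪ {T} = {G,T} (union, +1)
HJNQRT@2: {G,T} ∪ {A} = {A,G,T} (union, +1)
per-site changes: [3, 2, 4]; total = 9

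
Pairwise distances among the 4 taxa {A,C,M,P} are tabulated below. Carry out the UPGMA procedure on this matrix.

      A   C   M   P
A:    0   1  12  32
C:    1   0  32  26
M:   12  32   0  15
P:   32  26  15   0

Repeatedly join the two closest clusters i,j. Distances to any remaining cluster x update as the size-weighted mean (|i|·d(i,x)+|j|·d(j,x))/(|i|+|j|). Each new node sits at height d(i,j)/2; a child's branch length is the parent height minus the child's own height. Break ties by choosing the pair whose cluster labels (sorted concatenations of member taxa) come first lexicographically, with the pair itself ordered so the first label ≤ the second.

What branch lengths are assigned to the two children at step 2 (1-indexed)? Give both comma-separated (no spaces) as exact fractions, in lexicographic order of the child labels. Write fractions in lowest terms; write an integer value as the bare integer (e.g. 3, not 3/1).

step 1: merge (A,C) at d=1; branch lengths A→1/2, C→1/2; new cluster AC
  updated: d(AC,M)=22, d(AC,P)=29
step 2: merge (M,P) at d=15; branch lengths M→15/2, P→15/2; new cluster MP
  updated: d(AC,MP)=51/2
step 3: merge (AC,MP) at d=51/2; branch lengths AC→49/4, MP→21/4; new cluster ACMP
final tree: ((A:1/2,C:1/2):49/4,(M:15/2,P:15/2):21/4)
total length: 67/2

15/2,15/2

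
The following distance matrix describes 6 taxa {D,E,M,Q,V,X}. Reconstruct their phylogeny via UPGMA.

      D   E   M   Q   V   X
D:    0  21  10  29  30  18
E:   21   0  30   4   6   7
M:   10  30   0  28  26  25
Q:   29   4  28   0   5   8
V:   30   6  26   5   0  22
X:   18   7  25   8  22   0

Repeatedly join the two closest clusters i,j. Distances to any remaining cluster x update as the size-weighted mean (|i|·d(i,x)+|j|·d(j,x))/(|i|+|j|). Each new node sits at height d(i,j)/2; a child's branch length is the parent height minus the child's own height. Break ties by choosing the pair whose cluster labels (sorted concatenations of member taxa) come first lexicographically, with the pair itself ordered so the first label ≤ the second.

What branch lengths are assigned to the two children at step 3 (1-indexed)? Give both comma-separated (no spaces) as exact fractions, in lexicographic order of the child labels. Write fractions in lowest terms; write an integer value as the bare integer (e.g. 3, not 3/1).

5,5

1. join E+Q (d=4) ⇒ EQ; edges |E|=2, |Q|=2
  updated: d(D,EQ)=25, d(EQ,M)=29, d(EQ,V)=11/2, d(EQ,X)=15/2
2. join EQ+V (d=11/2) ⇒ EQV; edges |EQ|=3/4, |V|=11/4
  updated: d(D,EQV)=80/3, d(EQV,M)=28, d(EQV,X)=37/3
3. join D+M (d=10) ⇒ DM; edges |D|=5, |M|=5
  updated: d(DM,EQV)=82/3, d(DM,X)=43/2
4. join EQV+X (d=37/3) ⇒ EQVX; edges |EQV|=41/12, |X|=37/6
  updated: d(DM,EQVX)=207/8
5. join DM+EQVX (d=207/8) ⇒ DEMQVX; edges |DM|=127/16, |EQVX|=325/48
final tree: ((D:5,M:5):127/16,(((E:2,Q:2):3/4,V:11/4):41/12,X:37/6):325/48)
total length: 1003/24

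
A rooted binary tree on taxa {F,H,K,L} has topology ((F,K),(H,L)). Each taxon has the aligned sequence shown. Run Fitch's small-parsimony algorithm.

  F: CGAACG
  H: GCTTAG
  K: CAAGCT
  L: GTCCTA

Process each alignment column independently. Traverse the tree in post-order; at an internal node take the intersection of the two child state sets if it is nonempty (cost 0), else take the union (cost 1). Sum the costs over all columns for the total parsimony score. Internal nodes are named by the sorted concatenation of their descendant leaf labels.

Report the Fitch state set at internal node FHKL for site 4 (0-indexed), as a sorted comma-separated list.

A,C,T

[col 0] FK: children F:{C}, K:{C} ∩→ {C}; cost 0
[col 0] HL: children H:{G}, L:{G} ∩→ {G}; cost 0
[col 0] FHKL: children FK:{C}, HL:{G} ∪→ {C,G}; cost 1
[col 1] FK: children F:{G}, K:{A} ∪→ {A,G}; cost 1
[col 1] HL: children H:{C}, L:{T} ∪→ {C,T}; cost 1
[col 1] FHKL: children FK:{A,G}, HL:{C,T} ∪→ {A,C,G,T}; cost 1
[col 2] FK: children F:{A}, K:{A} ∩→ {A}; cost 0
[col 2] HL: children H:{T}, L:{C} ∪→ {C,T}; cost 1
[col 2] FHKL: children FK:{A}, HL:{C,T} ∪→ {A,C,T}; cost 1
[col 3] FK: children F:{A}, K:{G} ∪→ {A,G}; cost 1
[col 3] HL: children H:{T}, L:{C} ∪→ {C,T}; cost 1
[col 3] FHKL: children FK:{A,G}, HL:{C,T} ∪→ {A,C,G,T}; cost 1
[col 4] FK: children F:{C}, K:{C} ∩→ {C}; cost 0
[col 4] HL: children H:{A}, L:{T} ∪→ {A,T}; cost 1
[col 4] FHKL: children FK:{C}, HL:{A,T} ∪→ {A,C,T}; cost 1
[col 5] FK: children F:{G}, K:{T} ∪→ {G,T}; cost 1
[col 5] HL: children H:{G}, L:{A} ∪→ {A,G}; cost 1
[col 5] FHKL: children FK:{G,T}, HL:{A,G} ∩→ {G}; cost 0
per-site changes: [1, 3, 2, 3, 2, 2]; total = 13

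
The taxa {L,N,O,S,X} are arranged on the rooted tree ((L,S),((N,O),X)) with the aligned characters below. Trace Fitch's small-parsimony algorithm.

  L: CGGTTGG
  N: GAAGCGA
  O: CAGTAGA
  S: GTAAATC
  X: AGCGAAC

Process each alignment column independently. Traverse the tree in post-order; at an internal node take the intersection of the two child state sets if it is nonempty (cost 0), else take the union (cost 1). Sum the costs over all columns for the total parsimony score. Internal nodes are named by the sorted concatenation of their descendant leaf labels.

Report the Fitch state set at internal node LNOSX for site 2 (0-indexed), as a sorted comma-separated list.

[col 0] LS: children L:{C}, S:{G} ∪→ {C,G}; cost 1
[col 0] NO: children N:{G}, O:{C} ∪→ {C,G}; cost 1
[col 0] NOX: children NO:{C,G}, X:{A} ∪→ {A,C,G}; cost 1
[col 0] LNOSX: children LS:{C,G}, NOX:{A,C,G} ∩→ {C,G}; cost 0
[col 1] LS: children L:{G}, S:{T} ∪→ {G,T}; cost 1
[col 1] NO: children N:{A}, O:{A} ∩→ {A}; cost 0
[col 1] NOX: children NO:{A}, X:{G} ∪→ {A,G}; cost 1
[col 1] LNOSX: children LS:{G,T}, NOX:{A,G} ∩→ {G}; cost 0
[col 2] LS: children L:{G}, S:{A} ∪→ {A,G}; cost 1
[col 2] NO: children N:{A}, O:{G} ∪→ {A,G}; cost 1
[col 2] NOX: children NO:{A,G}, X:{C} ∪→ {A,C,G}; cost 1
[col 2] LNOSX: children LS:{A,G}, NOX:{A,C,G} ∩→ {A,G}; cost 0
[col 3] LS: children L:{T}, S:{A} ∪→ {A,T}; cost 1
[col 3] NO: children N:{G}, O:{T} ∪→ {G,T}; cost 1
[col 3] NOX: children NO:{G,T}, X:{G} ∩→ {G}; cost 0
[col 3] LNOSX: children LS:{A,T}, NOX:{G} ∪→ {A,G,T}; cost 1
[col 4] LS: children L:{T}, S:{A} ∪→ {A,T}; cost 1
[col 4] NO: children N:{C}, O:{A} ∪→ {A,C}; cost 1
[col 4] NOX: children NO:{A,C}, X:{A} ∩→ {A}; cost 0
[col 4] LNOSX: children LS:{A,T}, NOX:{A} ∩→ {A}; cost 0
[col 5] LS: children L:{G}, S:{T} ∪→ {G,T}; cost 1
[col 5] NO: children N:{G}, O:{G} ∩→ {G}; cost 0
[col 5] NOX: children NO:{G}, X:{A} ∪→ {A,G}; cost 1
[col 5] LNOSX: children LS:{G,T}, NOX:{A,G} ∩→ {G}; cost 0
[col 6] LS: children L:{G}, S:{C} ∪→ {C,G}; cost 1
[col 6] NO: children N:{A}, O:{A} ∩→ {A}; cost 0
[col 6] NOX: children NO:{A}, X:{C} ∪→ {A,C}; cost 1
[col 6] LNOSX: children LS:{C,G}, NOX:{A,C} ∩→ {C}; cost 0
per-site changes: [3, 2, 3, 3, 2, 2, 2]; total = 17

A,G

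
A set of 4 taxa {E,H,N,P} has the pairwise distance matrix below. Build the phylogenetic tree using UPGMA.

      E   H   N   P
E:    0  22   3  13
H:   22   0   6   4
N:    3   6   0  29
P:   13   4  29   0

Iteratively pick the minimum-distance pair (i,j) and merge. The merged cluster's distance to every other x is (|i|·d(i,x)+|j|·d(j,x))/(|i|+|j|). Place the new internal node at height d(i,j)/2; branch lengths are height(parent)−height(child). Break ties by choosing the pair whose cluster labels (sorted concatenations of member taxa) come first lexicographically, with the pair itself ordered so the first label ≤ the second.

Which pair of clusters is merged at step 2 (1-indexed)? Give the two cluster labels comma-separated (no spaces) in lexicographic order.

H,P

step 1: merge (E,N) at d=3; branch lengths E→3/2, N→3/2; new cluster EN
  updated: d(EN,H)=14, d(EN,P)=21
step 2: merge (H,P) at d=4; branch lengths H→2, P→2; new cluster HP
  updated: d(EN,HP)=35/2
step 3: merge (EN,HP) at d=35/2; branch lengths EN→29/4, HP→27/4; new cluster EHNP
final tree: ((E:3/2,N:3/2):29/4,(H:2,P:2):27/4)
total length: 21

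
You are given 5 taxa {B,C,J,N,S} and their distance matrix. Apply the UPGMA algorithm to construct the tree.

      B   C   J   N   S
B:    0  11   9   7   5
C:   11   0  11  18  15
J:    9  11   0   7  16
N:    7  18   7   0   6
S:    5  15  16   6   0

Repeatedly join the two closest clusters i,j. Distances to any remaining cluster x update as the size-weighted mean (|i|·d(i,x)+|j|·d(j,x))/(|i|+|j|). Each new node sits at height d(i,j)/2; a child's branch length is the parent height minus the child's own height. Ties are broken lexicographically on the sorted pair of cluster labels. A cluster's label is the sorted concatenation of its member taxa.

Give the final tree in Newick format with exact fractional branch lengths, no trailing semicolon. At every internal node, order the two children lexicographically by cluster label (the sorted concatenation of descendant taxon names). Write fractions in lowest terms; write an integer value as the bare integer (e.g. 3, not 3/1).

((((B:5/2,S:5/2):3/4,N:13/4):25/12,J:16/3):37/24,C:55/8)

step 1: merge (B,S) at d=5; branch lengths B→5/2, S→5/2; new cluster BS
  updated: d(BS,C)=13, d(BS,J)=25/2, d(BS,N)=13/2
step 2: merge (BS,N) at d=13/2; branch lengths BS→3/4, N→13/4; new cluster BNS
  updated: d(BNS,C)=44/3, d(BNS,J)=32/3
step 3: merge (BNS,J) at d=32/3; branch lengths BNS→25/12, J→16/3; new cluster BJNS
  updated: d(BJNS,C)=55/4
step 4: merge (BJNS,C) at d=55/4; branch lengths BJNS→37/24, C→55/8; new cluster BCJNS
final tree: ((((B:5/2,S:5/2):3/4,N:13/4):25/12,J:16/3):37/24,C:55/8)
total length: 149/6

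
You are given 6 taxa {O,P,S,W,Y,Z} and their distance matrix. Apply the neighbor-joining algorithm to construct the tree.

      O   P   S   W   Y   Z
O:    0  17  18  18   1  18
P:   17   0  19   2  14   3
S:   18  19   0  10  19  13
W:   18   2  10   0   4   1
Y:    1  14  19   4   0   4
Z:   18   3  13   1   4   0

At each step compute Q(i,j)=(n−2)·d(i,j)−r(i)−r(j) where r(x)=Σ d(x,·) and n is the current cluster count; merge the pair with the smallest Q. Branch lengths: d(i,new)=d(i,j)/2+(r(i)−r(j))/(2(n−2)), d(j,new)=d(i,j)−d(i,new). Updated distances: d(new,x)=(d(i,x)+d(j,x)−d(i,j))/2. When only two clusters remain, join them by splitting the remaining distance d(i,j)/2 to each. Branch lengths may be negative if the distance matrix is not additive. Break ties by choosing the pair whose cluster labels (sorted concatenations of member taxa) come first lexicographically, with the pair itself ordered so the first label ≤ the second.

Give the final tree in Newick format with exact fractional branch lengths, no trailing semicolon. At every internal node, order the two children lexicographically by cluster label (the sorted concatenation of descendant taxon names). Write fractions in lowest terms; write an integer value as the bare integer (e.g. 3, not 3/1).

(((((O:17/4,Y:-13/4):8,S:10):41/16,W:-21/16):21/16,P:49/16):-1/32,Z:-1/32)

iteration 1: select O,Y (d=1, Q=-110); attach at lengths (17/4, -13/4); label the merged cluster OY
  updated: d(OY,P)=15, d(OY,S)=18, d(OY,W)=21/2, d(OY,Z)=21/2
iteration 2: select OY,S (d=18, Q=-60); attach at lengths (8, 10); label the merged cluster OSY
  updated: d(OSY,P)=8, d(OSY,W)=5/4, d(OSY,Z)=11/4
iteration 3: select OSY,W (d=5/4, Q=-55/4); attach at lengths (41/16, -21/16); label the merged cluster OSWY
  updated: d(OSWY,P)=35/8, d(OSWY,Z)=5/4
iteration 4: select OSWY,P (d=35/8, Q=-69/8); attach at lengths (21/16, 49/16); label the merged cluster OPSWY
  updated: d(OPSWY,Z)=-1/16
iteration 5: select OPSWY,Z (d=-1/16); attach at lengths (-1/32, -1/32); label the merged cluster OPSWYZ
final tree: (((((O:17/4,Y:-13/4):8,S:10):41/16,W:-21/16):21/16,P:49/16):-1/32,Z:-1/32)
total length: 393/16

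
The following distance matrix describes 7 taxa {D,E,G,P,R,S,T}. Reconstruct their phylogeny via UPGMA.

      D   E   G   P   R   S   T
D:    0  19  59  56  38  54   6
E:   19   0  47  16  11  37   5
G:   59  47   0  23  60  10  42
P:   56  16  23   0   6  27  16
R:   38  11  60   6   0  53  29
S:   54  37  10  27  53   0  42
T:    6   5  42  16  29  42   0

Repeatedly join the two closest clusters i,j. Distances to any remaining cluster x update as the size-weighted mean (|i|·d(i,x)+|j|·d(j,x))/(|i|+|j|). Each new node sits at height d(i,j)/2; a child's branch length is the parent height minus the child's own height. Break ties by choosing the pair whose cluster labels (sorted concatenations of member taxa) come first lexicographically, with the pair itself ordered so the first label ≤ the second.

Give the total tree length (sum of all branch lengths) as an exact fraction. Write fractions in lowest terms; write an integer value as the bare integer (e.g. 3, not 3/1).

1. join E+T (d=5) ⇒ ET; edges |E|=5/2, |T|=5/2
  updated: d(D,ET)=25/2, d(ET,G)=89/2, d(ET,P)=16, d(ET,R)=20, d(ET,S)=79/2
2. join P+R (d=6) ⇒ PR; edges |P|=3, |R|=3
  updated: d(D,PR)=47, d(ET,PR)=18, d(G,PR)=83/2, d(PR,S)=40
3. join G+S (d=10) ⇒ GS; edges |G|=5, |S|=5
  updated: d(D,GS)=113/2, d(ET,GS)=42, d(GS,PR)=163/4
4. join D+ET (d=25/2) ⇒ DET; edges |D|=25/4, |ET|=15/4
  updated: d(DET,GS)=281/6, d(DET,PR)=83/3
5. join DET+PR (d=83/3) ⇒ DEPRT; edges |DET|=91/12, |PR|=65/6
  updated: d(DEPRT,GS)=222/5
6. join DEPRT+GS (d=222/5) ⇒ DEGPRST; edges |DEPRT|=251/30, |GS|=86/5
final tree: (((D:25/4,(E:5/2,T:5/2):15/4):91/12,(P:3,R:3):65/6):251/30,(G:5,S:5):86/5)
total length: 4499/60

4499/60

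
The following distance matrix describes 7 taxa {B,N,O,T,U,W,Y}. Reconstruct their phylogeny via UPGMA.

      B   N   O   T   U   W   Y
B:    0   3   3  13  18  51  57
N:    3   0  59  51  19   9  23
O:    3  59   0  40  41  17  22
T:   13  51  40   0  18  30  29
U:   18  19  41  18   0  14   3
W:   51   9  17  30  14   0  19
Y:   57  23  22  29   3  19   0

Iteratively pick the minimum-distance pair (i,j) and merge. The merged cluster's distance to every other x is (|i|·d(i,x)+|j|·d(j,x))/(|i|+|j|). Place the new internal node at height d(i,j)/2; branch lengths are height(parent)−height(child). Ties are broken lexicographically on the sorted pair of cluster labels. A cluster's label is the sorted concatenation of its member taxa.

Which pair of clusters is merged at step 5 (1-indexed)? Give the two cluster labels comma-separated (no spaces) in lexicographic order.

1. join B+N (d=3) ⇒ BN; edges |B|=3/2, |N|=3/2
  updated: d(BN,O)=31, d(BN,T)=32, d(BN,U)=37/2, d(BN,W)=30, d(BN,Y)=40
2. join U+Y (d=3) ⇒ UY; edges |U|=3/2, |Y|=3/2
  updated: d(BN,UY)=117/4, d(O,UY)=63/2, d(T,UY)=47/2, d(UY,W)=33/2
3. join UY+W (d=33/2) ⇒ UWY; edges |UY|=27/4, |W|=33/4
  updated: d(BN,UWY)=59/2, d(O,UWY)=80/3, d(T,UWY)=77/3
4. join T+UWY (d=77/3) ⇒ TUWY; edges |T|=77/6, |UWY|=55/12
  updated: d(BN,TUWY)=241/8, d(O,TUWY)=30
5. join O+TUWY (d=30) ⇒ OTUWY; edges |O|=15, |TUWY|=13/6
  updated: d(BN,OTUWY)=303/10
6. join BN+OTUWY (d=303/10) ⇒ BNOTUWY; edges |BN|=273/20, |OTUWY|=3/20
final tree: ((B:3/2,N:3/2):273/20,(O:15,(T:77/6,((U:3/2,Y:3/2):27/4,W:33/4):55/12):13/6):3/20)
total length: 4163/60

O,TUWY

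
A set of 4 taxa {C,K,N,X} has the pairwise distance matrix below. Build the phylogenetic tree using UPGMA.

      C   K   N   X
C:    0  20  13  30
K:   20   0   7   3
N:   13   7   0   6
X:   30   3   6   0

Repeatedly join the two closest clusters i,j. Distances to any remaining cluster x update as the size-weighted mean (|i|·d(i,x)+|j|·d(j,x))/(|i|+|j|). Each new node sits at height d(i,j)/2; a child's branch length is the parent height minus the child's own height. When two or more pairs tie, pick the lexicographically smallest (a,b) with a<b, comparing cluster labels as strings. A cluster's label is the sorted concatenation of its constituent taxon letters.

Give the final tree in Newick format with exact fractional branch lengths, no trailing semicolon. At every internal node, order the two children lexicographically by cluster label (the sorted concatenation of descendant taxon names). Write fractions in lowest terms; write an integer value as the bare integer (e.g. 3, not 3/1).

(C:21/2,((K:3/2,X:3/2):7/4,N:13/4):29/4)

iteration 1: select K,X (d=3); attach at lengths (3/2, 3/2); label the merged cluster KX
  updated: d(C,KX)=25, d(KX,N)=13/2
iteration 2: select KX,N (d=13/2); attach at lengths (7/4, 13/4); label the merged cluster KNX
  updated: d(C,KNX)=21
iteration 3: select C,KNX (d=21); attach at lengths (21/2, 29/4); label the merged cluster CKNX
final tree: (C:21/2,((K:3/2,X:3/2):7/4,N:13/4):29/4)
total length: 103/4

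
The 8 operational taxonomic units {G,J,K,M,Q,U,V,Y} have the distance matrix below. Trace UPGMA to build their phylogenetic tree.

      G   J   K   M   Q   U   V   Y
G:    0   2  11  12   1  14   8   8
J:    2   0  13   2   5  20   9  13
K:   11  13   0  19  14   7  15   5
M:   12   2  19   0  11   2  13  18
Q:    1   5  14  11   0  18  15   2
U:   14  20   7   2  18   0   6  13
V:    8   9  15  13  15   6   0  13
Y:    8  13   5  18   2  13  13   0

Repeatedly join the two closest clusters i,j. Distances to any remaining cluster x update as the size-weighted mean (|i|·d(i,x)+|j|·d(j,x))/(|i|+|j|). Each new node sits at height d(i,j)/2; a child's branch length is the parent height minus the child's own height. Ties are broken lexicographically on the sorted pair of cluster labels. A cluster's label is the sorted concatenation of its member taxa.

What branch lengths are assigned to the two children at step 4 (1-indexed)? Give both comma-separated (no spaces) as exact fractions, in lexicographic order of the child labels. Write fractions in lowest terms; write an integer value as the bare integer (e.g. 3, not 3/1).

step 1: merge (G,Q) at d=1; branch lengths G→1/2, Q→1/2; new cluster GQ
  updated: d(GQ,J)=7/2, d(GQ,K)=25/2, d(GQ,M)=23/2, d(GQ,U)=16, d(GQ,V)=23/2, d(GQ,Y)=5
step 2: merge (J,M) at d=2; branch lengths J→1, M→1; new cluster JM
  updated: d(GQ,JM)=15/2, d(JM,K)=16, d(JM,U)=11, d(JM,V)=11, d(JM,Y)=31/2
step 3: merge (GQ,Y) at d=5; branch lengths GQ→2, Y→5/2; new cluster GQY
  updated: d(GQY,JM)=61/6, d(GQY,K)=10, d(GQY,U)=15, d(GQY,V)=12
step 4: merge (U,V) at d=6; branch lengths U→3, V→3; new cluster UV
  updated: d(GQY,UV)=27/2, d(JM,UV)=11, d(K,UV)=11
step 5: merge (GQY,K) at d=10; branch lengths GQY→5/2, K→5; new cluster GKQY
  updated: d(GKQY,JM)=93/8, d(GKQY,UV)=103/8
step 6: merge (JM,UV) at d=11; branch lengths JM→9/2, UV→5/2; new cluster JMUV
  updated: d(GKQY,JMUV)=49/4
step 7: merge (GKQY,JMUV) at d=49/4; branch lengths GKQY→9/8, JMUV→5/8; new cluster GJKMQUVY
final tree: ((((G:1/2,Q:1/2):2,Y:5/2):5/2,K:5):9/8,((J:1,M:1):9/2,(U:3,V:3):5/2):5/8)
total length: 119/4

3,3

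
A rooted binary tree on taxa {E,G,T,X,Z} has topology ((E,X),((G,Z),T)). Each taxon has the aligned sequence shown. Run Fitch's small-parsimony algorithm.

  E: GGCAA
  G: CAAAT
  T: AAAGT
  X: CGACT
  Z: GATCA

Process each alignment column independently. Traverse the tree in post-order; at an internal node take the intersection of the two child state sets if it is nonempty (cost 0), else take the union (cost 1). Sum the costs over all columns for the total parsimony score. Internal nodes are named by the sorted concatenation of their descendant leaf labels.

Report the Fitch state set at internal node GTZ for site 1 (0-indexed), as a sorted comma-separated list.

[col 0] EX: children E:{G}, X:{C} ∪→ {C,G}; cost 1
[col 0] GZ: children G:{C}, Z:{G} ∪→ {C,G}; cost 1
[col 0] GTZ: children GZ:{C,G}, T:{A} ∪→ {A,C,G}; cost 1
[col 0] EGTXZ: children EX:{C,G}, GTZ:{A,C,G} ∩→ {C,G}; cost 0
[col 1] EX: children E:{G}, X:{G} ∩→ {G}; cost 0
[col 1] GZ: children G:{A}, Z:{A} ∩→ {A}; cost 0
[col 1] GTZ: children GZ:{A}, T:{A} ∩→ {A}; cost 0
[col 1] EGTXZ: children EX:{G}, GTZ:{A} ∪→ {A,G}; cost 1
[col 2] EX: children E:{C}, X:{A} ∪→ {A,C}; cost 1
[col 2] GZ: children G:{A}, Z:{T} ∪→ {A,T}; cost 1
[col 2] GTZ: children GZ:{A,T}, T:{A} ∩→ {A}; cost 0
[col 2] EGTXZ: children EX:{A,C}, GTZ:{A} ∩→ {A}; cost 0
[col 3] EX: children E:{A}, X:{C} ∪→ {A,C}; cost 1
[col 3] GZ: children G:{A}, Z:{C} ∪→ {A,C}; cost 1
[col 3] GTZ: children GZ:{A,C}, T:{G} ∪→ {A,C,G}; cost 1
[col 3] EGTXZ: children EX:{A,C}, GTZ:{A,C,G} ∩→ {A,C}; cost 0
[col 4] EX: children E:{A}, X:{T} ∪→ {A,T}; cost 1
[col 4] GZ: children G:{T}, Z:{A} ∪→ {A,T}; cost 1
[col 4] GTZ: children GZ:{A,T}, T:{T} ∩→ {T}; cost 0
[col 4] EGTXZ: children EX:{A,T}, GTZ:{T} ∩→ {T}; cost 0
per-site changes: [3, 1, 2, 3, 2]; total = 11

A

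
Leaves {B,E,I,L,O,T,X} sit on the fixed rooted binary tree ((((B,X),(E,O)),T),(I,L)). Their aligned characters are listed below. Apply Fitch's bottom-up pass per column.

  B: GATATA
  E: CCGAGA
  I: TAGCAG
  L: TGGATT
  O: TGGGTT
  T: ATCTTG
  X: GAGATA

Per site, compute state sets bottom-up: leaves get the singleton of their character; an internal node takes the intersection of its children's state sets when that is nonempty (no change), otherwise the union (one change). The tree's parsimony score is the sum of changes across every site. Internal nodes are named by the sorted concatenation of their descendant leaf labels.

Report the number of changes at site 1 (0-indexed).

BX@0: {G} ∩ {G} = {G} (intersection, +0)
EO@0: {C} ∪ {T} = {C,T} (union, +1)
BEOX@0: {G} ∪ {C,T} = {C,G,T} (union, +1)
BEOTX@0: {C,G,T} ∪ {A} = {A,C,G,T} (union, +1)
IL@0: {T} ∩ {T} = {T} (intersection, +0)
BEILOTX@0: {A,C,G,T} ∩ {T} = {T} (intersection, +0)
BX@1: {A} ∩ {A} = {A} (intersection, +0)
EO@1: {C} ∪ {G} = {C,G} (union, +1)
BEOX@1: {A} ∪ {C,G} = {A,C,G} (union, +1)
BEOTX@1: {A,C,G} ∪ {T} = {A,C,G,T} (union, +1)
IL@1: {A} ∪ {G} = {A,G} (union, +1)
BEILOTX@1: {A,C,G,T} ∩ {A,G} = {A,G} (intersection, +0)
BX@2: {T} ∪ {G} = {G,T} (union, +1)
EO@2: {G} ∩ {G} = {G} (intersection, +0)
BEOX@2: {G,T} ∩ {G} = {G} (intersection, +0)
BEOTX@2: {G} ∪ {C} = {C,G} (union, +1)
IL@2: {G} ∩ {G} = {G} (intersection, +0)
BEILOTX@2: {C,G} ∩ {G} = {G} (intersection, +0)
BX@3: {A} ∩ {A} = {A} (intersection, +0)
EO@3: {A} ∪ {G} = {A,G} (union, +1)
BEOX@3: {A} ∩ {A,G} = {A} (intersection, +0)
BEOTX@3: {A} ∪ {T} = {A,T} (union, +1)
IL@3: {C} ∪ {A} = {A,C} (union, +1)
BEILOTX@3: {A,T} ∩ {A,C} = {A} (intersection, +0)
BX@4: {T} ∩ {T} = {T} (intersection, +0)
EO@4: {G} ∪ {T} = {G,T} (union, +1)
BEOX@4: {T} ∩ {G,T} = {T} (intersection, +0)
BEOTX@4: {T} ∩ {T} = {T} (intersection, +0)
IL@4: {A} ∪ {T} = {A,T} (union, +1)
BEILOTX@4: {T} ∩ {A,T} = {T} (intersection, +0)
BX@5: {A} ∩ {A} = {A} (intersection, +0)
EO@5: {A} ∪ {T} = {A,T} (union, +1)
BEOX@5: {A} ∩ {A,T} = {A} (intersection, +0)
BEOTX@5: {A} ∪ {G} = {A,G} (union, +1)
IL@5: {G} ∪ {T} = {G,T} (union, +1)
BEILOTX@5: {A,G} ∩ {G,T} = {G} (intersection, +0)
per-site changes: [3, 4, 2, 3, 2, 3]; total = 17

4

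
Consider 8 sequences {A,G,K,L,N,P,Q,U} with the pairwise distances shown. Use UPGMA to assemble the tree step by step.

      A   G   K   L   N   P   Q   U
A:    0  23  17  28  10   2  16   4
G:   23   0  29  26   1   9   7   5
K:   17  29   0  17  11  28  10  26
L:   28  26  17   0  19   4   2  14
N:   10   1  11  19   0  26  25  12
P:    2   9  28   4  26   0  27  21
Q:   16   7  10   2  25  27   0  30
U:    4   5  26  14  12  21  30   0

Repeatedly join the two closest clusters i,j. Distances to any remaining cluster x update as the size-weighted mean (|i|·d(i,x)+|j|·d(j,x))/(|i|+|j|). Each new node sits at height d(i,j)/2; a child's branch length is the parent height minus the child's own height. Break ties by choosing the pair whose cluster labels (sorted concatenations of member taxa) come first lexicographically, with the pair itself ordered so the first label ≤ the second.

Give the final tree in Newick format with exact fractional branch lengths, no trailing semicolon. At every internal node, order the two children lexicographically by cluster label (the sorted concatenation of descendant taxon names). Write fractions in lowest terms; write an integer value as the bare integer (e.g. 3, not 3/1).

step 1: merge (G,N) at d=1; branch lengths G→1/2, N→1/2; new cluster GN
  updated: d(A,GN)=33/2, d(GN,K)=20, d(GN,L)=45/2, d(GN,P)=35/2, d(GN,Q)=16, d(GN,U)=17/2
step 2: merge (A,P) at d=2; branch lengths A→1, P→1; new cluster AP
  updated: d(AP,GN)=17, d(AP,K)=45/2, d(AP,L)=16, d(AP,Q)=43/2, d(AP,U)=25/2
step 3: merge (L,Q) at d=2; branch lengths L→1, Q→1; new cluster LQ
  updated: d(AP,LQ)=75/4, d(GN,LQ)=77/4, d(K,LQ)=27/2, d(LQ,U)=22
step 4: merge (GN,U) at d=17/2; branch lengths GN→15/4, U→17/4; new cluster GNU
  updated: d(AP,GNU)=31/2, d(GNU,K)=22, d(GNU,LQ)=121/6
step 5: merge (K,LQ) at d=27/2; branch lengths K→27/4, LQ→23/4; new cluster KLQ
  updated: d(AP,KLQ)=20, d(GNU,KLQ)=187/9
step 6: merge (AP,GNU) at d=31/2; branch lengths AP→27/4, GNU→7/2; new cluster AGNPU
  updated: d(AGNPU,KLQ)=307/15
step 7: merge (AGNPU,KLQ) at d=307/15; branch lengths AGNPU→149/60, KLQ→209/60; new cluster AGKLNPQU
final tree: (((A:1,P:1):27/4,((G:1/2,N:1/2):15/4,U:17/4):7/2):149/60,(K:27/4,(L:1,Q:1):23/4):209/60)
total length: 2503/60

(((A:1,P:1):27/4,((G:1/2,N:1/2):15/4,U:17/4):7/2):149/60,(K:27/4,(L:1,Q:1):23/4):209/60)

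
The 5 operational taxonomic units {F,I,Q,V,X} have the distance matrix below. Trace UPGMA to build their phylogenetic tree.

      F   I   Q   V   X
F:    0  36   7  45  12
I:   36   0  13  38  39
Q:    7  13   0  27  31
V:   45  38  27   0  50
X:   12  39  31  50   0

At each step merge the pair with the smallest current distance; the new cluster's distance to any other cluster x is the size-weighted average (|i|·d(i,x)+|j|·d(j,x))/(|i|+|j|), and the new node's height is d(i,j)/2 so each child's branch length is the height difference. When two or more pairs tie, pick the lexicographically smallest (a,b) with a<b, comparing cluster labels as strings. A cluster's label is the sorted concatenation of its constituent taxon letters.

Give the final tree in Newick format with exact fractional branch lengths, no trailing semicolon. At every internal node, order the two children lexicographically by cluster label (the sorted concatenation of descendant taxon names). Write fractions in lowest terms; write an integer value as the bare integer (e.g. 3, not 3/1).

((((F:7/2,Q:7/2):29/4,X:43/4):47/12,I:44/3):16/3,V:20)

1. join F+Q (d=7) ⇒ FQ; edges |F|=7/2, |Q|=7/2
  updated: d(FQ,I)=49/2, d(FQ,V)=36, d(FQ,X)=43/2
2. join FQ+X (d=43/2) ⇒ FQX; edges |FQ|=29/4, |X|=43/4
  updated: d(FQX,I)=88/3, d(FQX,V)=122/3
3. join FQX+I (d=88/3) ⇒ FIQX; edges |FQX|=47/12, |I|=44/3
  updated: d(FIQX,V)=40
4. join FIQX+V (d=40) ⇒ FIQVX; edges |FIQX|=16/3, |V|=20
final tree: ((((F:7/2,Q:7/2):29/4,X:43/4):47/12,I:44/3):16/3,V:20)
total length: 827/12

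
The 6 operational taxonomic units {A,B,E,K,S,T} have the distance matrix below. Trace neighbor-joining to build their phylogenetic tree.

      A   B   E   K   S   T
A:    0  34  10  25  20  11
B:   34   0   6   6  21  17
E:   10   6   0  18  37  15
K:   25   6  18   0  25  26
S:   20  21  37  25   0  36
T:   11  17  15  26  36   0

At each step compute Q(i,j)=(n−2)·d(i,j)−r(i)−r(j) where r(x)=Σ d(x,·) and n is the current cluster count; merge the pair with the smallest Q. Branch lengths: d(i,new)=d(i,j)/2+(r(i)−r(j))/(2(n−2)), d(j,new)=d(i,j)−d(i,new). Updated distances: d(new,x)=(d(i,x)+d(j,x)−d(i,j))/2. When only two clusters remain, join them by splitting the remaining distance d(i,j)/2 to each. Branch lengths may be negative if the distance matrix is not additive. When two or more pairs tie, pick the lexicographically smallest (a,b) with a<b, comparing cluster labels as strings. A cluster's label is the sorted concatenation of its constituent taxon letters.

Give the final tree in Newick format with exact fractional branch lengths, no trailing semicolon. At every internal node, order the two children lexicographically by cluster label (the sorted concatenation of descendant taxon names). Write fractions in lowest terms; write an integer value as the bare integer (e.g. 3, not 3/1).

1. join A+T (d=11, Q=-161) ⇒ AT; edges |A|=39/8, |T|=49/8
  updated: d(AT,B)=20, d(AT,E)=7, d(AT,K)=20, d(AT,S)=45/2
2. join AT+E (d=7, Q=-233/2) ⇒ AET; edges |AT|=15/4, |E|=13/4
  updated: d(AET,B)=19/2, d(AET,K)=31/2, d(AET,S)=105/4
3. join AET+S (d=105/4, Q=-71) ⇒ AEST; edges |AET|=63/8, |S|=147/8
  updated: d(AEST,B)=17/8, d(AEST,K)=57/8
4. join AEST+B (d=17/8, Q=-61/4) ⇒ ABEST; edges |AEST|=13/8, |B|=1/2
  updated: d(ABEST,K)=11/2
5. join ABEST+K (d=11/2) ⇒ ABEKST; edges |ABEST|=11/4, |K|=11/4
final tree: (((((A:39/8,T:49/8):15/4,E:13/4):63/8,S:147/8):13/8,B:1/2):11/4,K:11/4)
total length: 415/8

(((((A:39/8,T:49/8):15/4,E:13/4):63/8,S:147/8):13/8,B:1/2):11/4,K:11/4)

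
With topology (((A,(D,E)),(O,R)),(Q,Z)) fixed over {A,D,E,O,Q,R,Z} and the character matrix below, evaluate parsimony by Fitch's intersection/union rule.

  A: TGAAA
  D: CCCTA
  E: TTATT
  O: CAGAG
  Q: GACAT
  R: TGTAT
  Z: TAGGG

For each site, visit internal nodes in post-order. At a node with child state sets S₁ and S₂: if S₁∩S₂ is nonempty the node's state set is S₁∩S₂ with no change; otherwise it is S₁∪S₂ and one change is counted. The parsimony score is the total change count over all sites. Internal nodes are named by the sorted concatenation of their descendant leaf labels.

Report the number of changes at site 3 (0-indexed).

site 0, node DE: D={C} ∪ E={T} → {C,T} (+1)
site 0, node ADE: A={T} ∩ DE={C,T} → {T} (+0)
site 0, node OR: O={C} ∪ R={T} → {C,T} (+1)
site 0, node ADEOR: ADE={T} ∩ OR={C,T} → {T} (+0)
site 0, node QZ: Q={G} ∪ Z={T} → {G,T} (+1)
site 0, node ADEOQRZ: ADEOR={T} ∩ QZ={G,T} → {T} (+0)
site 1, node DE: D={C} ∪ E={T} → {C,T} (+1)
site 1, node ADE: A={G} ∪ DE={C,T} → {C,G,T} (+1)
site 1, node OR: O={A} ∪ R={G} → {A,G} (+1)
site 1, node ADEOR: ADE={C,G,T} ∩ OR={A,G} → {G} (+0)
site 1, node QZ: Q={A} ∩ Z={A} → {A} (+0)
site 1, node ADEOQRZ: ADEOR={G} ∪ QZ={A} → {A,G} (+1)
site 2, node DE: D={C} ∪ E={A} → {A,C} (+1)
site 2, node ADE: A={A} ∩ DE={A,C} → {A} (+0)
site 2, node OR: O={G} ∪ R={T} → {G,T} (+1)
site 2, node ADEOR: ADE={A} ∪ OR={G,T} → {A,G,T} (+1)
site 2, node QZ: Q={C} ∪ Z={G} → {C,G} (+1)
site 2, node ADEOQRZ: ADEOR={A,G,T} ∩ QZ={C,G} → {G} (+0)
site 3, node DE: D={T} ∩ E={T} → {T} (+0)
site 3, node ADE: A={A} ∪ DE={T} → {A,T} (+1)
site 3, node OR: O={A} ∩ R={A} → {A} (+0)
site 3, node ADEOR: ADE={A,T} ∩ OR={A} → {A} (+0)
site 3, node QZ: Q={A} ∪ Z={G} → {A,G} (+1)
site 3, node ADEOQRZ: ADEOR={A} ∩ QZ={A,G} → {A} (+0)
site 4, node DE: D={A} ∪ E={T} → {A,T} (+1)
site 4, node ADE: A={A} ∩ DE={A,T} → {A} (+0)
site 4, node OR: O={G} ∪ R={T} → {G,T} (+1)
site 4, node ADEOR: ADE={A} ∪ OR={G,T} → {A,G,T} (+1)
site 4, node QZ: Q={T} ∪ Z={G} → {G,T} (+1)
site 4, node ADEOQRZ: ADEOR={A,G,T} ∩ QZ={G,T} → {G,T} (+0)
per-site changes: [3, 4, 4, 2, 4]; total = 17

2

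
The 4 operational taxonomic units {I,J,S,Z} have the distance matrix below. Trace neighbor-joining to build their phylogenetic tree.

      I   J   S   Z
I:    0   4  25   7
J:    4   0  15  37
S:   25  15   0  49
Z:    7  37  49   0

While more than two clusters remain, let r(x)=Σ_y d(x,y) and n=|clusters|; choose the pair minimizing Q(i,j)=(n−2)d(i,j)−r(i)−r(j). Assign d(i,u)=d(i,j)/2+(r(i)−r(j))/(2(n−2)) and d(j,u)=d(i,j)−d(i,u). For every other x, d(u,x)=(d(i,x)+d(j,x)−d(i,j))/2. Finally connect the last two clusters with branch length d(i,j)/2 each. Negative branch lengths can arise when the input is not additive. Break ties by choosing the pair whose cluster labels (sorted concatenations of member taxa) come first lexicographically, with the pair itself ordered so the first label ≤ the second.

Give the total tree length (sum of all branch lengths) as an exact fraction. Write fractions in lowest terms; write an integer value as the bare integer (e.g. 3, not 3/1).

159/4

1. join I+Z (d=7, Q=-115) ⇒ IZ; edges |I|=-43/4, |Z|=71/4
  updated: d(IZ,J)=17, d(IZ,S)=67/2
2. join IZ+J (d=17, Q=-131/2) ⇒ IJZ; edges |IZ|=71/4, |J|=-3/4
  updated: d(IJZ,S)=63/4
3. join IJZ+S (d=63/4) ⇒ IJSZ; edges |IJZ|=63/8, |S|=63/8
final tree: (((I:-43/4,Z:71/4):71/4,J:-3/4):63/8,S:63/8)
total length: 159/4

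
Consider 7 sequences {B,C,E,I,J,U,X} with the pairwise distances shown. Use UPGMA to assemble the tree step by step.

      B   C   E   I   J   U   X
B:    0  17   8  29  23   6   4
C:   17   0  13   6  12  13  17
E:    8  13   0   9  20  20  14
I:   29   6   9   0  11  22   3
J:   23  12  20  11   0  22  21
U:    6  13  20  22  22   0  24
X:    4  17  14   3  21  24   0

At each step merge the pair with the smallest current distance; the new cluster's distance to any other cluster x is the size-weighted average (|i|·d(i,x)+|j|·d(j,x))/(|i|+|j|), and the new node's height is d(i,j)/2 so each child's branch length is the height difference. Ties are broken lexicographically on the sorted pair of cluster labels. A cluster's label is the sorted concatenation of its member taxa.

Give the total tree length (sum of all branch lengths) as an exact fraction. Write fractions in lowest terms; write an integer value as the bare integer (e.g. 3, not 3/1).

849/20

step 1: merge (I,X) at d=3; branch lengths I→3/2, X→3/2; new cluster IX
  updated: d(B,IX)=33/2, d(C,IX)=23/2, d(E,IX)=23/2, d(IX,J)=16, d(IX,U)=23
step 2: merge (B,U) at d=6; branch lengths B→3, U→3; new cluster BU
  updated: d(BU,C)=15, d(BU,E)=14, d(BU,IX)=79/4, d(BU,J)=45/2
step 3: merge (C,IX) at d=23/2; branch lengths C→23/4, IX→17/4; new cluster CIX
  updated: d(BU,CIX)=109/6, d(CIX,E)=12, d(CIX,J)=44/3
step 4: merge (CIX,E) at d=12; branch lengths CIX→1/4, E→6; new cluster CEIX
  updated: d(BU,CEIX)=137/8, d(CEIX,J)=16
step 5: merge (CEIX,J) at d=16; branch lengths CEIX→2, J→8; new cluster CEIJX
  updated: d(BU,CEIJX)=91/5
step 6: merge (BU,CEIJX) at d=91/5; branch lengths BU→61/10, CEIJX→11/10; new cluster BCEIJUX
final tree: ((B:3,U:3):61/10,(((C:23/4,(I:3/2,X:3/2):17/4):1/4,E:6):2,J:8):11/10)
total length: 849/20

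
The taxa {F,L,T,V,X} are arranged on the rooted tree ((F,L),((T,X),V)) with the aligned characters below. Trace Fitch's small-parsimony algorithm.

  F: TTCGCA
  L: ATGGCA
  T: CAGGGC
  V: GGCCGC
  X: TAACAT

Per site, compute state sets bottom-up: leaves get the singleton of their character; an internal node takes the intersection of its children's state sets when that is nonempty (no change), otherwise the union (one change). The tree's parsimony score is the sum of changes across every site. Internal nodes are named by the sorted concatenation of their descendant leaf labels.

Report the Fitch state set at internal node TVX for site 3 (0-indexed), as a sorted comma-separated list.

FL@0: {T} ∪ {A} = {A,T} (union, +1)
TX@0: {C} ∪ {T} = {C,T} (union, +1)
TVX@0: {C,T} ∪ {G} = {C,G,T} (union, +1)
FLTVX@0: {A,T} ∩ {C,G,T} = {T} (intersection, +0)
FL@1: {T} ∩ {T} = {T} (intersection, +0)
TX@1: {A} ∩ {A} = {A} (intersection, +0)
TVX@1: {A} ∪ {G} = {A,G} (union, +1)
FLTVX@1: {T} ∪ {A,G} = {A,G,T} (union, +1)
FL@2: {C} ∪ {G} = {C,G} (union, +1)
TX@2: {G} ∪ {A} = {A,G} (union, +1)
TVX@2: {A,G} ∪ {C} = {A,C,G} (union, +1)
FLTVX@2: {C,G} ∩ {A,C,G} = {C,G} (intersection, +0)
FL@3: {G} ∩ {G} = {G} (intersection, +0)
TX@3: {G} ∪ {C} = {C,G} (union, +1)
TVX@3: {C,G} ∩ {C} = {C} (intersection, +0)
FLTVX@3: {G} ∪ {C} = {C,G} (union, +1)
FL@4: {C} ∩ {C} = {C} (intersection, +0)
TX@4: {G} ∪ {A} = {A,G} (union, +1)
TVX@4: {A,G} ∩ {G} = {G} (intersection, +0)
FLTVX@4: {C} ∪ {G} = {C,G} (union, +1)
FL@5: {A} ∩ {A} = {A} (intersection, +0)
TX@5: {C} ∪ {T} = {C,T} (union, +1)
TVX@5: {C,T} ∩ {C} = {C} (intersection, +0)
FLTVX@5: {A} ∪ {C} = {A,C} (union, +1)
per-site changes: [3, 2, 3, 2, 2, 2]; total = 14

C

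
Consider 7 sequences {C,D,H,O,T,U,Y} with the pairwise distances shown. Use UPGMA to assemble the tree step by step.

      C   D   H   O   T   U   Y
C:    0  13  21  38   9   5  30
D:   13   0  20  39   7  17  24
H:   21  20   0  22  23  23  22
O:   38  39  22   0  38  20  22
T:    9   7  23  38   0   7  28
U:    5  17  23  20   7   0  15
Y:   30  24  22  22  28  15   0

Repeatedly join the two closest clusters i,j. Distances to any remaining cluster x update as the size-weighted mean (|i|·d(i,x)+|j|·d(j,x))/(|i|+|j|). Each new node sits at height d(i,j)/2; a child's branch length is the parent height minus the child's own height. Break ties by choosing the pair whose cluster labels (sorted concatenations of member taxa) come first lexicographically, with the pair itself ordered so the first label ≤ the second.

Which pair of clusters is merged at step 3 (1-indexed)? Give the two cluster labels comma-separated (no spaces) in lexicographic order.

CU,DT

1. join C+U (d=5) ⇒ CU; edges |C|=5/2, |U|=5/2
  updated: d(CU,D)=15, d(CU,H)=22, d(CU,O)=29, d(CU,T)=8, d(CU,Y)=45/2
2. join D+T (d=7) ⇒ DT; edges |D|=7/2, |T|=7/2
  updated: d(CU,DT)=23/2, d(DT,H)=43/2, d(DT,O)=77/2, d(DT,Y)=26
3. join CU+DT (d=23/2) ⇒ CDTU; edges |CU|=13/4, |DT|=9/4
  updated: d(CDTU,H)=87/4, d(CDTU,O)=135/4, d(CDTU,Y)=97/4
4. join CDTU+H (d=87/4) ⇒ CDHTU; edges |CDTU|=41/8, |H|=87/8
  updated: d(CDHTU,O)=157/5, d(CDHTU,Y)=119/5
5. join O+Y (d=22) ⇒ OY; edges |O|=11, |Y|=11
  updated: d(CDHTU,OY)=138/5
6. join CDHTU+OY (d=138/5) ⇒ CDHOTUY; edges |CDHTU|=117/40, |OY|=14/5
final tree: ((((C:5/2,U:5/2):13/4,(D:7/2,T:7/2):9/4):41/8,H:87/8):117/40,(O:11,Y:11):14/5)
total length: 2449/40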